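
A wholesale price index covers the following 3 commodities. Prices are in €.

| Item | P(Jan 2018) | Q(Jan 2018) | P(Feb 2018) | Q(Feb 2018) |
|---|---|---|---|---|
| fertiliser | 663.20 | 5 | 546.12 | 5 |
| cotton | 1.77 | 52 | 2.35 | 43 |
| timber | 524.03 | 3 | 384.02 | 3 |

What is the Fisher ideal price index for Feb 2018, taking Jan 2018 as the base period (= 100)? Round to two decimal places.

Laspeyres component (base-period weights):
ΣP(Feb 2018)Q(Jan 2018) = 546.12×5 + 2.35×52 + 384.02×3 = 2730.6 + 122.2 + 1152.06 = 4004.86
ΣP(Jan 2018)Q(Jan 2018) = 663.20×5 + 1.77×52 + 524.03×3 = 3316 + 92.04 + 1572.09 = 4980.13
L = 4004.86 / 4980.13 × 100 = 80.4168
Paasche component (current-period weights):
ΣP(Feb 2018)Q(Feb 2018) = 546.12×5 + 2.35×43 + 384.02×3 = 2730.6 + 101.05 + 1152.06 = 3983.71
ΣP(Jan 2018)Q(Feb 2018) = 663.20×5 + 1.77×43 + 524.03×3 = 3316 + 76.11 + 1572.09 = 4964.2
P = 3983.71 / 4964.2 × 100 = 80.2488
Fisher = √(L × P) = √(80.4168 × 80.2488) = 80.3327

80.33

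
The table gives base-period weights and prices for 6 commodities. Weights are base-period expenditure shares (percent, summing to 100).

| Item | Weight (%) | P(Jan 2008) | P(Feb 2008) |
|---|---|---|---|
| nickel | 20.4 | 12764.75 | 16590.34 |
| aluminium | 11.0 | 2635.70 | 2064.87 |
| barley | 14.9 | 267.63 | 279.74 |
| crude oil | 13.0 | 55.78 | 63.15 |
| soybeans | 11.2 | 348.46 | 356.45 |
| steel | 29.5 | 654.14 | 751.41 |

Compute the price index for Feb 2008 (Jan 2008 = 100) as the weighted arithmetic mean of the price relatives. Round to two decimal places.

110.77

nickel: 20.4 × (16590.34/12764.75) = 20.4 × 1.299700 = 26.5139
aluminium: 11.0 × (2064.87/2635.70) = 11.0 × 0.783424 = 8.6177
barley: 14.9 × (279.74/267.63) = 14.9 × 1.045249 = 15.5742
crude oil: 13.0 × (63.15/55.78) = 13.0 × 1.132126 = 14.7176
soybeans: 11.2 × (356.45/348.46) = 11.2 × 1.022929 = 11.4568
steel: 29.5 × (751.41/654.14) = 29.5 × 1.148699 = 33.8866
Index = Σ wᵢ·(p₁ᵢ/p₀ᵢ) = 26.5139 + 8.6177 + 15.5742 + 14.7176 + 11.4568 + 33.8866 = 110.7668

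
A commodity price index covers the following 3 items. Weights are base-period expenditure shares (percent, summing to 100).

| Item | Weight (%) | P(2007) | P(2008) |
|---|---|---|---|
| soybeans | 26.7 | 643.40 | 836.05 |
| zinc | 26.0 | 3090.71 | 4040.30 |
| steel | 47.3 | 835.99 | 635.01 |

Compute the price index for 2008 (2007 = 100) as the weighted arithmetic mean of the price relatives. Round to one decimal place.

104.6

soybeans: 26.7 × (836.05/643.40) = 26.7 × 1.299425 = 34.6946
zinc: 26.0 × (4040.30/3090.71) = 26.0 × 1.307240 = 33.9882
steel: 47.3 × (635.01/835.99) = 47.3 × 0.759590 = 35.9286
Index = Σ wᵢ·(p₁ᵢ/p₀ᵢ) = 34.6946 + 33.9882 + 35.9286 = 104.6115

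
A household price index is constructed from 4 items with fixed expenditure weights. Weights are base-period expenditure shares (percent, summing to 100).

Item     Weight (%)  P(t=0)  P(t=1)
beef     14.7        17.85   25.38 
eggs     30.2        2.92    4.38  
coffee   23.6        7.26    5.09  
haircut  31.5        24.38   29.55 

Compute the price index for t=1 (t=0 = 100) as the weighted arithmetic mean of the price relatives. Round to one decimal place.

120.9

beef: 14.7 × (25.38/17.85) = 14.7 × 1.421849 = 20.9012
eggs: 30.2 × (4.38/2.92) = 30.2 × 1.500000 = 45.3000
coffee: 23.6 × (5.09/7.26) = 23.6 × 0.701102 = 16.5460
haircut: 31.5 × (29.55/24.38) = 31.5 × 1.212059 = 38.1799
Index = Σ wᵢ·(p₁ᵢ/p₀ᵢ) = 20.9012 + 45.3000 + 16.5460 + 38.1799 = 120.9270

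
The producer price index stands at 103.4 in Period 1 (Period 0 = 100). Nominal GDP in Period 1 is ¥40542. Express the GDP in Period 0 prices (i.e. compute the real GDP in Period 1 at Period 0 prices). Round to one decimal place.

39208.9

Real = Nominal ÷ (Index/100) = 40542 ÷ (103.4/100)
     = 40542 ÷ 1.034 = 39208.8975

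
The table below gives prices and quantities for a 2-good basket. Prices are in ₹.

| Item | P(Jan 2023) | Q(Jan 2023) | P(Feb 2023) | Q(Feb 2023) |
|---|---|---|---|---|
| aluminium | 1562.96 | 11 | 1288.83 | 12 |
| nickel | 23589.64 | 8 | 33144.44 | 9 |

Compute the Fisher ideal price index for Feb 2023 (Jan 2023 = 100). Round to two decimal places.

Laspeyres component (base-period weights):
ΣP(Feb 2023)Q(Jan 2023) = 1288.83×11 + 33144.44×8 = 14177.13 + 265155.52 = 279332.65
ΣP(Jan 2023)Q(Jan 2023) = 1562.96×11 + 23589.64×8 = 17192.56 + 188717.12 = 205909.68
L = 279332.65 / 205909.68 × 100 = 135.6579
Paasche component (current-period weights):
ΣP(Feb 2023)Q(Feb 2023) = 1288.83×12 + 33144.44×9 = 15465.96 + 298299.96 = 313765.92
ΣP(Jan 2023)Q(Feb 2023) = 1562.96×12 + 23589.64×9 = 18755.52 + 212306.76 = 231062.28
P = 313765.92 / 231062.28 × 100 = 135.7928
Fisher = √(L × P) = √(135.6579 × 135.7928) = 135.7253

135.73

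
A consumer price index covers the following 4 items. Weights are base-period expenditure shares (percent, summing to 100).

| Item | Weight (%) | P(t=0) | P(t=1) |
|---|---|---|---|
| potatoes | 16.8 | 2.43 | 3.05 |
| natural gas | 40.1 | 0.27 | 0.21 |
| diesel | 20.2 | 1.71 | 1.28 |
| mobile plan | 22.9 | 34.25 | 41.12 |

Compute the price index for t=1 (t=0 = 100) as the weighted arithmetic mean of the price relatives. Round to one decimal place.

potatoes: 16.8 × (3.05/2.43) = 16.8 × 1.255144 = 21.0864
natural gas: 40.1 × (0.21/0.27) = 40.1 × 0.777778 = 31.1889
diesel: 20.2 × (1.28/1.71) = 20.2 × 0.748538 = 15.1205
mobile plan: 22.9 × (41.12/34.25) = 22.9 × 1.200584 = 27.4934
Index = Σ wᵢ·(p₁ᵢ/p₀ᵢ) = 21.0864 + 31.1889 + 15.1205 + 27.4934 = 94.8891

94.9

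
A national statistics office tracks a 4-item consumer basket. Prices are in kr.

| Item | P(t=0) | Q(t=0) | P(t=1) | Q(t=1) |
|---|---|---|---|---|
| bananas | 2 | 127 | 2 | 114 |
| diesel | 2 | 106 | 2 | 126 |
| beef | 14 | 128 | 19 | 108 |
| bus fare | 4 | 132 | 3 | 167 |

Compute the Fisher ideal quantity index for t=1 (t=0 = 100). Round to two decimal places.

93.76

Laspeyres component (base-period weights):
ΣP(t=0)Q(t=1) = 2×114 + 2×126 + 14×108 + 4×167 = 228 + 252 + 1512 + 668 = 2660
ΣP(t=0)Q(t=0) = 2×127 + 2×106 + 14×128 + 4×132 = 254 + 212 + 1792 + 528 = 2786
L = 2660 / 2786 × 100 = 95.4774
Paasche component (current-period weights):
ΣP(t=1)Q(t=1) = 2×114 + 2×126 + 19×108 + 3×167 = 228 + 252 + 2052 + 501 = 3033
ΣP(t=1)Q(t=0) = 2×127 + 2×106 + 19×128 + 3×132 = 254 + 212 + 2432 + 396 = 3294
P = 3033 / 3294 × 100 = 92.0765
Fisher = √(L × P) = √(95.4774 × 92.0765) = 93.7615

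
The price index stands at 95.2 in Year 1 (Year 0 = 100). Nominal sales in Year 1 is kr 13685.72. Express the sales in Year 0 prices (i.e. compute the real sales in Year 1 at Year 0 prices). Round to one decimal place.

Real = Nominal ÷ (Index/100) = 13685.72 ÷ (95.2/100)
     = 13685.72 ÷ 0.952 = 14375.7563

14375.8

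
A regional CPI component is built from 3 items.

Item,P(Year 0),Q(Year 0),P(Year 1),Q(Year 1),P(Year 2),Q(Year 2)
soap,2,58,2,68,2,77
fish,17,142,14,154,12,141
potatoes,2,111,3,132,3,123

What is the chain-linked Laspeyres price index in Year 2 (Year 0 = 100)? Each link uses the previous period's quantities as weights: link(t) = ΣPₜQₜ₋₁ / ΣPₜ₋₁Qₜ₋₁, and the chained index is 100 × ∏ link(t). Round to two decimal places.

Link Year 0→Year 1:
ΣP(Year 1)Q(Year 0) = 2×58 + 14×142 + 3×111 = 116 + 1988 + 333 = 2437
ΣP(Year 0)Q(Year 0) = 2×58 + 17×142 + 2×111 = 116 + 2414 + 222 = 2752
link = 2437/2752 = 0.885538
Link Year 1→Year 2:
ΣP(Year 2)Q(Year 1) = 2×68 + 12×154 + 3×132 = 136 + 1848 + 396 = 2380
ΣP(Year 1)Q(Year 1) = 2×68 + 14×154 + 3×132 = 136 + 2156 + 396 = 2688
link = 2380/2688 = 0.885417
Chained index = 100 × 0.885538 × 0.885417 = 78.4070

78.41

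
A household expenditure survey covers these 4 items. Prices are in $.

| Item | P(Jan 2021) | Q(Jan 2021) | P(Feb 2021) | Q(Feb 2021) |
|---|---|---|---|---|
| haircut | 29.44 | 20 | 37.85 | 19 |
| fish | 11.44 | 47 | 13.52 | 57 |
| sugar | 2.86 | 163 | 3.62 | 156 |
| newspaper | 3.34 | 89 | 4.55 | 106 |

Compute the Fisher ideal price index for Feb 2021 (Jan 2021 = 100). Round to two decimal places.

Laspeyres component (base-period weights):
ΣP(Feb 2021)Q(Jan 2021) = 37.85×20 + 13.52×47 + 3.62×163 + 4.55×89 = 757 + 635.44 + 590.06 + 404.95 = 2387.45
ΣP(Jan 2021)Q(Jan 2021) = 29.44×20 + 11.44×47 + 2.86×163 + 3.34×89 = 588.8 + 537.68 + 466.18 + 297.26 = 1889.92
L = 2387.45 / 1889.92 × 100 = 126.3255
Paasche component (current-period weights):
ΣP(Feb 2021)Q(Feb 2021) = 37.85×19 + 13.52×57 + 3.62×156 + 4.55×106 = 719.15 + 770.64 + 564.72 + 482.3 = 2536.81
ΣP(Jan 2021)Q(Feb 2021) = 29.44×19 + 11.44×57 + 2.86×156 + 3.34×106 = 559.36 + 652.08 + 446.16 + 354.04 = 2011.64
P = 2536.81 / 2011.64 × 100 = 126.1066
Fisher = √(L × P) = √(126.3255 × 126.1066) = 126.2160

126.22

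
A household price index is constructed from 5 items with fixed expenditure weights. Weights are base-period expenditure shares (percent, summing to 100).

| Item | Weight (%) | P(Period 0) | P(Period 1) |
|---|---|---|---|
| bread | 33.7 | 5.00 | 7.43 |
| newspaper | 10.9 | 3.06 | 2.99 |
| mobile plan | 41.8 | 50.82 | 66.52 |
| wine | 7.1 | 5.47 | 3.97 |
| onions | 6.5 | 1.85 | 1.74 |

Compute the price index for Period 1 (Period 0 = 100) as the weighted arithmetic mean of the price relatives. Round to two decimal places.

126.71

bread: 33.7 × (7.43/5.00) = 33.7 × 1.486000 = 50.0782
newspaper: 10.9 × (2.99/3.06) = 10.9 × 0.977124 = 10.6507
mobile plan: 41.8 × (66.52/50.82) = 41.8 × 1.308933 = 54.7134
wine: 7.1 × (3.97/5.47) = 7.1 × 0.725777 = 5.1530
onions: 6.5 × (1.74/1.85) = 6.5 × 0.940541 = 6.1135
Index = Σ wᵢ·(p₁ᵢ/p₀ᵢ) = 50.0782 + 10.6507 + 54.7134 + 5.1530 + 6.1135 = 126.7088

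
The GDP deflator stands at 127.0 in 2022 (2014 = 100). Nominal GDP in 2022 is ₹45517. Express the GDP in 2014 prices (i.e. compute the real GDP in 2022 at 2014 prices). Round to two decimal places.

Real = Nominal ÷ (Index/100) = 45517 ÷ (127.0/100)
     = 45517 ÷ 1.270 = 35840.1575

35840.16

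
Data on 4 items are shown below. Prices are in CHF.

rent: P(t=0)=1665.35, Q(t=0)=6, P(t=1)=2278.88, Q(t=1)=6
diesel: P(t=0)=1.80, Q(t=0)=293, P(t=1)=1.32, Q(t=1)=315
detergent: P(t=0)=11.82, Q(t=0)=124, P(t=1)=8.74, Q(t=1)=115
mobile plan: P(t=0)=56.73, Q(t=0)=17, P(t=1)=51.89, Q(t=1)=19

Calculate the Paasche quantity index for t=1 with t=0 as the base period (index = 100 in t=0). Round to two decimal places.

100.34

Paasche quantity index uses current-period prices as weights.
ΣP(t=1)·Q(t=1) = 2278.88×6 + 1.32×315 + 8.74×115 + 51.89×19 = 13673.28 + 415.8 + 1005.1 + 985.91 = 16080.09
ΣP(t=1)·Q(t=0) = 2278.88×6 + 1.32×293 + 8.74×124 + 51.89×17 = 13673.28 + 386.76 + 1083.76 + 882.13 = 16025.93
Index = 16080.09 / 16025.93 × 100 = 100.3380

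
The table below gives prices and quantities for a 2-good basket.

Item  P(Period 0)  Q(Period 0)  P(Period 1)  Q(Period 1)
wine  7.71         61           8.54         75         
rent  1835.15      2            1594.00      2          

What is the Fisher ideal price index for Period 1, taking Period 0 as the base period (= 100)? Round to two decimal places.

89.84

Laspeyres component (base-period weights):
ΣP(Period 1)Q(Period 0) = 8.54×61 + 1594.00×2 = 520.94 + 3188 = 3708.94
ΣP(Period 0)Q(Period 0) = 7.71×61 + 1835.15×2 = 470.31 + 3670.3 = 4140.61
L = 3708.94 / 4140.61 × 100 = 89.5747
Paasche component (current-period weights):
ΣP(Period 1)Q(Period 1) = 8.54×75 + 1594.00×2 = 640.5 + 3188 = 3828.5
ΣP(Period 0)Q(Period 1) = 7.71×75 + 1835.15×2 = 578.25 + 3670.3 = 4248.55
P = 3828.5 / 4248.55 × 100 = 90.1131
Fisher = √(L × P) = √(89.5747 × 90.1131) = 89.8435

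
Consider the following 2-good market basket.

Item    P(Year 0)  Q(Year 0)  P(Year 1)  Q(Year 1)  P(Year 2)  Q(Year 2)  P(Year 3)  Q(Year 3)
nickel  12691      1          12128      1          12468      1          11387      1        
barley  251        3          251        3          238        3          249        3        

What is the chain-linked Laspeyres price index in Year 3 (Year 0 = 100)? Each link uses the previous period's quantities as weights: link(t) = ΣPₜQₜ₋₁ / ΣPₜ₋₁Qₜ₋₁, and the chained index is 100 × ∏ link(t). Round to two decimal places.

Link Year 0→Year 1:
ΣP(Year 1)Q(Year 0) = 12128×1 + 251×3 = 12128 + 753 = 12881
ΣP(Year 0)Q(Year 0) = 12691×1 + 251×3 = 12691 + 753 = 13444
link = 12881/13444 = 0.958123
Link Year 1→Year 2:
ΣP(Year 2)Q(Year 1) = 12468×1 + 238×3 = 12468 + 714 = 13182
ΣP(Year 1)Q(Year 1) = 12128×1 + 251×3 = 12128 + 753 = 12881
link = 13182/12881 = 1.023368
Link Year 2→Year 3:
ΣP(Year 3)Q(Year 2) = 11387×1 + 249×3 = 11387 + 747 = 12134
ΣP(Year 2)Q(Year 2) = 12468×1 + 238×3 = 12468 + 714 = 13182
link = 12134/13182 = 0.920498
Chained index = 100 × 0.958123 × 1.023368 × 0.920498 = 90.2559

90.26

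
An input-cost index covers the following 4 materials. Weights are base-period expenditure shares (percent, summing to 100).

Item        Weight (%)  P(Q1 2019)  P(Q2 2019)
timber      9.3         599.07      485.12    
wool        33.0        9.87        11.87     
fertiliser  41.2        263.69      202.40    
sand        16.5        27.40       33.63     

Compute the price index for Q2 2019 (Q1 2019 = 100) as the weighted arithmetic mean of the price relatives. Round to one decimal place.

timber: 9.3 × (485.12/599.07) = 9.3 × 0.809789 = 7.5310
wool: 33.0 × (11.87/9.87) = 33.0 × 1.202634 = 39.6869
fertiliser: 41.2 × (202.40/263.69) = 41.2 × 0.767568 = 31.6238
sand: 16.5 × (33.63/27.40) = 16.5 × 1.227372 = 20.2516
Index = Σ wᵢ·(p₁ᵢ/p₀ᵢ) = 7.5310 + 39.6869 + 31.6238 + 20.2516 = 99.0934

99.1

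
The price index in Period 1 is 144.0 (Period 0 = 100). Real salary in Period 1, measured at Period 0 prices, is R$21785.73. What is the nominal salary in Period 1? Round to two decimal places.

31371.45

Nominal = Real × (Index/100) = 21785.73 × (144.0/100)
        = 21785.73 × 1.440 = 31371.4512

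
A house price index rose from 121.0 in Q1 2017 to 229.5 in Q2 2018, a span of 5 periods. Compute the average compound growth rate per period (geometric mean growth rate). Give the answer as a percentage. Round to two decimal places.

Growth factor = (229.5/121.0)^(1/5) = (1.896694)^(1/5) = 1.136579
Growth rate = 1.136579 − 1 = 0.136579 = 13.6579%

13.66%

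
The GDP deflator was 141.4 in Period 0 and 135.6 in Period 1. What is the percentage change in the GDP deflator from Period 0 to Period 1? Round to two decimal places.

-4.10%

Change = (135.6 − 141.4) / 141.4 × 100
       = -5.8 / 141.4 × 100 = -4.1018%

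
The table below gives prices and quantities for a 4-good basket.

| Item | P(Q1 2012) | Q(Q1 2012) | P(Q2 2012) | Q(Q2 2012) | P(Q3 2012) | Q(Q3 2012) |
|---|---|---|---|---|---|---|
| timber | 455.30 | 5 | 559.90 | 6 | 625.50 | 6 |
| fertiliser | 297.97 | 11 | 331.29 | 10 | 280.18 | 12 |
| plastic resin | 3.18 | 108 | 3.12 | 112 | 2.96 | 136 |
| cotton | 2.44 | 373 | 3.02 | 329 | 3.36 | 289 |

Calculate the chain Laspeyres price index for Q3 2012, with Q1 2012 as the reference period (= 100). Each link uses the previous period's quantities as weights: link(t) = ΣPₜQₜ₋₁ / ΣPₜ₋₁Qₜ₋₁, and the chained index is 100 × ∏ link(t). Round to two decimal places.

115.81

Link Q1 2012→Q2 2012:
ΣP(Q2 2012)Q(Q1 2012) = 559.90×5 + 331.29×11 + 3.12×108 + 3.02×373 = 2799.5 + 3644.19 + 336.96 + 1126.46 = 7907.11
ΣP(Q1 2012)Q(Q1 2012) = 455.30×5 + 297.97×11 + 3.18×108 + 2.44×373 = 2276.5 + 3277.67 + 343.44 + 910.12 = 6807.73
link = 7907.11/6807.73 = 1.161490
Link Q2 2012→Q3 2012:
ΣP(Q3 2012)Q(Q2 2012) = 625.50×6 + 280.18×10 + 2.96×112 + 3.36×329 = 3753 + 2801.8 + 331.52 + 1105.44 = 7991.76
ΣP(Q2 2012)Q(Q2 2012) = 559.90×6 + 331.29×10 + 3.12×112 + 3.02×329 = 3359.4 + 3312.9 + 349.44 + 993.58 = 8015.32
link = 7991.76/8015.32 = 0.997061
Chained index = 100 × 1.161490 × 0.997061 = 115.8076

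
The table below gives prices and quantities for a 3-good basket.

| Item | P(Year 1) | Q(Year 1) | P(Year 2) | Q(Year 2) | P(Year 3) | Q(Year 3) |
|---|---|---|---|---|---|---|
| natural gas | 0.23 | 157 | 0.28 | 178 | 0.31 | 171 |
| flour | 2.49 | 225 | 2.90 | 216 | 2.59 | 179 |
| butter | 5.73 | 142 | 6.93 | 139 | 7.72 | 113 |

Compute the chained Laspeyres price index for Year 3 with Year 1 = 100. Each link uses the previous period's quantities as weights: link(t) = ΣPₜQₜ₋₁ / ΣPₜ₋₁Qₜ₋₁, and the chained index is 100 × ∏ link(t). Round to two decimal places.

122.69

Link Year 1→Year 2:
ΣP(Year 2)Q(Year 1) = 0.28×157 + 2.90×225 + 6.93×142 = 43.96 + 652.5 + 984.06 = 1680.52
ΣP(Year 1)Q(Year 1) = 0.23×157 + 2.49×225 + 5.73×142 = 36.11 + 560.25 + 813.66 = 1410.02
link = 1680.52/1410.02 = 1.191841
Link Year 2→Year 3:
ΣP(Year 3)Q(Year 2) = 0.31×178 + 2.59×216 + 7.72×139 = 55.18 + 559.44 + 1073.08 = 1687.7
ΣP(Year 2)Q(Year 2) = 0.28×178 + 2.90×216 + 6.93×139 = 49.84 + 626.4 + 963.27 = 1639.51
link = 1687.7/1639.51 = 1.029393
Chained index = 100 × 1.191841 × 1.029393 = 122.6873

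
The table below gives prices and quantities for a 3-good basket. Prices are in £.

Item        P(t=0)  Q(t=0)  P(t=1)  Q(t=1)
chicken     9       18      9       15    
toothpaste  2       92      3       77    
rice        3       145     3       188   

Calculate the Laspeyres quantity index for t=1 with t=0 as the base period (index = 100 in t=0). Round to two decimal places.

109.22

Laspeyres quantity index uses base-period prices as weights.
ΣP(t=0)·Q(t=1) = 9×15 + 2×77 + 3×188 = 135 + 154 + 564 = 853
ΣP(t=0)·Q(t=0) = 9×18 + 2×92 + 3×145 = 162 + 184 + 435 = 781
Index = 853 / 781 × 100 = 109.2190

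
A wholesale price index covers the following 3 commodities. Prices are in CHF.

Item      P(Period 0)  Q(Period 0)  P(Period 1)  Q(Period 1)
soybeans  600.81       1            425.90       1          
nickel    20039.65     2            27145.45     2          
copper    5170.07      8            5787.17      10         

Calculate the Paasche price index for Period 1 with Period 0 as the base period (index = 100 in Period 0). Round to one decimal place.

121.9

Paasche price index uses current-period quantities as weights.
ΣP(Period 1)·Q(Period 1) = 425.90×1 + 27145.45×2 + 5787.17×10 = 425.9 + 54290.9 + 57871.7 = 112588.5
ΣP(Period 0)·Q(Period 1) = 600.81×1 + 20039.65×2 + 5170.07×10 = 600.81 + 40079.3 + 51700.7 = 92380.81
Index = 112588.5 / 92380.81 × 100 = 121.8743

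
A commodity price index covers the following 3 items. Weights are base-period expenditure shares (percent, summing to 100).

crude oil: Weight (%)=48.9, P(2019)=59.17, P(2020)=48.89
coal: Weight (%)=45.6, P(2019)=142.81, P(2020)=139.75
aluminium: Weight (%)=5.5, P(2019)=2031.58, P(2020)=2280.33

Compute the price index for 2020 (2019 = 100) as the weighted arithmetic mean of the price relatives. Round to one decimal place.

91.2

crude oil: 48.9 × (48.89/59.17) = 48.9 × 0.826263 = 40.4043
coal: 45.6 × (139.75/142.81) = 45.6 × 0.978573 = 44.6229
aluminium: 5.5 × (2280.33/2031.58) = 5.5 × 1.122442 = 6.1734
Index = Σ wᵢ·(p₁ᵢ/p₀ᵢ) = 40.4043 + 44.6229 + 6.1734 = 91.2006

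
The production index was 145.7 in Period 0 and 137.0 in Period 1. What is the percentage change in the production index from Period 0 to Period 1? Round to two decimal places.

Change = (137.0 − 145.7) / 145.7 × 100
       = -8.7 / 145.7 × 100 = -5.9712%

-5.97%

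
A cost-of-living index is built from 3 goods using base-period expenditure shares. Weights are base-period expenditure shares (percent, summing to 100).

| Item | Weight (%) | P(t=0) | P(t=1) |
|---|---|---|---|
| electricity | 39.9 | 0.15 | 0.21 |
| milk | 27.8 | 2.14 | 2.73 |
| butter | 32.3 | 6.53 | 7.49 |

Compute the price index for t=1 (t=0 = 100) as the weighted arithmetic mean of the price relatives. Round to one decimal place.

128.4

electricity: 39.9 × (0.21/0.15) = 39.9 × 1.400000 = 55.8600
milk: 27.8 × (2.73/2.14) = 27.8 × 1.275701 = 35.4645
butter: 32.3 × (7.49/6.53) = 32.3 × 1.147014 = 37.0485
Index = Σ wᵢ·(p₁ᵢ/p₀ᵢ) = 55.8600 + 35.4645 + 37.0485 = 128.3730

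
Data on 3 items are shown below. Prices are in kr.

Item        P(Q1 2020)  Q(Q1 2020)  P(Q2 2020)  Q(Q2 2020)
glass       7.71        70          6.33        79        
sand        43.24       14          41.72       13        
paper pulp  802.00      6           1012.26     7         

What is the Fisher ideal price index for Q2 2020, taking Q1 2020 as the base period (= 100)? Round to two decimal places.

119.50

Laspeyres component (base-period weights):
ΣP(Q2 2020)Q(Q1 2020) = 6.33×70 + 41.72×14 + 1012.26×6 = 443.1 + 584.08 + 6073.56 = 7100.74
ΣP(Q1 2020)Q(Q1 2020) = 7.71×70 + 43.24×14 + 802.00×6 = 539.7 + 605.36 + 4812 = 5957.06
L = 7100.74 / 5957.06 × 100 = 119.1987
Paasche component (current-period weights):
ΣP(Q2 2020)Q(Q2 2020) = 6.33×79 + 41.72×13 + 1012.26×7 = 500.07 + 542.36 + 7085.82 = 8128.25
ΣP(Q1 2020)Q(Q2 2020) = 7.71×79 + 43.24×13 + 802.00×7 = 609.09 + 562.12 + 5614 = 6785.21
P = 8128.25 / 6785.21 × 100 = 119.7936
Fisher = √(L × P) = √(119.1987 × 119.7936) = 119.4958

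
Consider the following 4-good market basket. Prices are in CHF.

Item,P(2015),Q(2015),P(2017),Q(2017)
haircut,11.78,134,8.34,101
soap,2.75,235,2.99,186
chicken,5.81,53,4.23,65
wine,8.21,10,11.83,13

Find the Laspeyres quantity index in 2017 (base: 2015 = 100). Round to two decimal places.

Laspeyres quantity index uses base-period prices as weights.
ΣP(2015)·Q(2017) = 11.78×101 + 2.75×186 + 5.81×65 + 8.21×13 = 1189.78 + 511.5 + 377.65 + 106.73 = 2185.66
ΣP(2015)·Q(2015) = 11.78×134 + 2.75×235 + 5.81×53 + 8.21×10 = 1578.52 + 646.25 + 307.93 + 82.1 = 2614.8
Index = 2185.66 / 2614.8 × 100 = 83.5880

83.59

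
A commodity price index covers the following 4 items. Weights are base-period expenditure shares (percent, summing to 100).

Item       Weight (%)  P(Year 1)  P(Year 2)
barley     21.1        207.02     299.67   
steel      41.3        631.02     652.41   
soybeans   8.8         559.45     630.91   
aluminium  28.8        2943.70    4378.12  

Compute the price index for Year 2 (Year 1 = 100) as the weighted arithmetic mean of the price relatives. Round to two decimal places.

barley: 21.1 × (299.67/207.02) = 21.1 × 1.447541 = 30.5431
steel: 41.3 × (652.41/631.02) = 41.3 × 1.033897 = 42.7000
soybeans: 8.8 × (630.91/559.45) = 8.8 × 1.127733 = 9.9240
aluminium: 28.8 × (4378.12/2943.70) = 28.8 × 1.487285 = 42.8338
Index = Σ wᵢ·(p₁ᵢ/p₀ᵢ) = 30.5431 + 42.7000 + 9.9240 + 42.8338 = 126.0009

126.00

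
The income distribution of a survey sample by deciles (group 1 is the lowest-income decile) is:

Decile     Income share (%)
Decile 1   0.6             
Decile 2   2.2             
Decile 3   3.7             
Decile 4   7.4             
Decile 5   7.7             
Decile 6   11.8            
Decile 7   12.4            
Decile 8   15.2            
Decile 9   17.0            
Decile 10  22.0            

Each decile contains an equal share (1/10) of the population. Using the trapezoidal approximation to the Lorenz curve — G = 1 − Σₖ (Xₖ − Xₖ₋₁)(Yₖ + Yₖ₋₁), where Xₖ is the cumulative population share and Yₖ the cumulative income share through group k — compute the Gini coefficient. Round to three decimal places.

0.373

Cumulative income shares Yₖ: 0.0060, 0.0280, 0.0650, 0.1390, 0.2160, 0.3340, 0.4580, 0.6100, 0.7800, 1.0000
Σ (Xₖ−Xₖ₋₁)(Yₖ+Yₖ₋₁) = (1/10)(0.0060+0.0000) + (1/10)(0.0280+0.0060) + (1/10)(0.0650+0.0280) + (1/10)(0.1390+0.0650) + (1/10)(0.2160+0.1390) + (1/10)(0.3340+0.2160) + (1/10)(0.4580+0.3340) + (1/10)(0.6100+0.4580) + (1/10)(0.7800+0.6100) + (1/10)(1.0000+0.7800)
  = 0.0006 + 0.0034 + 0.0093 + 0.0204 + 0.0355 + 0.0550 + 0.0792 + 0.1068 + 0.1390 + 0.1780 = 0.6272
G = 1 − 0.6272 = 0.3728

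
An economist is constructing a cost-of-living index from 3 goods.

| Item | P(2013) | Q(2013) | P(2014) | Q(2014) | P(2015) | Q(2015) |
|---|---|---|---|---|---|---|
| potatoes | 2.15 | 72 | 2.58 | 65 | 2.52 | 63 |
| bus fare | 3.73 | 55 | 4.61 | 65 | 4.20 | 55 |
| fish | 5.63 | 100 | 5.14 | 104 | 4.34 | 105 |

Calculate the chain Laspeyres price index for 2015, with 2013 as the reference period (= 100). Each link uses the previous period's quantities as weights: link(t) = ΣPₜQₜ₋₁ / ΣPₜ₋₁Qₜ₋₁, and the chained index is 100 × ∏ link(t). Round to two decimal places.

Link 2013→2014:
ΣP(2014)Q(2013) = 2.58×72 + 4.61×55 + 5.14×100 = 185.76 + 253.55 + 514 = 953.31
ΣP(2013)Q(2013) = 2.15×72 + 3.73×55 + 5.63×100 = 154.8 + 205.15 + 563 = 922.95
link = 953.31/922.95 = 1.032895
Link 2014→2015:
ΣP(2015)Q(2014) = 2.52×65 + 4.20×65 + 4.34×104 = 163.8 + 273 + 451.36 = 888.16
ΣP(2014)Q(2014) = 2.58×65 + 4.61×65 + 5.14×104 = 167.7 + 299.65 + 534.56 = 1001.91
link = 888.16/1001.91 = 0.886467
Chained index = 100 × 1.032895 × 0.886467 = 91.5627

91.56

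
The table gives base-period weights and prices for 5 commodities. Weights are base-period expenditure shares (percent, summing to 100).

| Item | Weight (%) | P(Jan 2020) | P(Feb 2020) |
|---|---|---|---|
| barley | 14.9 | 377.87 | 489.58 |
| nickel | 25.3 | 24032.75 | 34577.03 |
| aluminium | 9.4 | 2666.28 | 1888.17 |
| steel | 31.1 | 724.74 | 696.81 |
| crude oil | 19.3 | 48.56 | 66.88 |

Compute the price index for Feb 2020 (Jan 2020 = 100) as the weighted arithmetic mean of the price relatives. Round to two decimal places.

118.84

barley: 14.9 × (489.58/377.87) = 14.9 × 1.295631 = 19.3049
nickel: 25.3 × (34577.03/24032.75) = 25.3 × 1.438746 = 36.4003
aluminium: 9.4 × (1888.17/2666.28) = 9.4 × 0.708166 = 6.6568
steel: 31.1 × (696.81/724.74) = 31.1 × 0.961462 = 29.9015
crude oil: 19.3 × (66.88/48.56) = 19.3 × 1.377265 = 26.5812
Index = Σ wᵢ·(p₁ᵢ/p₀ᵢ) = 19.3049 + 36.4003 + 6.6568 + 29.9015 + 26.5812 = 118.8446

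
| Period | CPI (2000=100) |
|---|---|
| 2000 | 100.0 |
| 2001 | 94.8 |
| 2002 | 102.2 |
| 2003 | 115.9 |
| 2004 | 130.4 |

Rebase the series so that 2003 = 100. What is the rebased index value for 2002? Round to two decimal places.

Rebased(2002) = 102.2 / 115.9 × 100 = 88.1795

88.18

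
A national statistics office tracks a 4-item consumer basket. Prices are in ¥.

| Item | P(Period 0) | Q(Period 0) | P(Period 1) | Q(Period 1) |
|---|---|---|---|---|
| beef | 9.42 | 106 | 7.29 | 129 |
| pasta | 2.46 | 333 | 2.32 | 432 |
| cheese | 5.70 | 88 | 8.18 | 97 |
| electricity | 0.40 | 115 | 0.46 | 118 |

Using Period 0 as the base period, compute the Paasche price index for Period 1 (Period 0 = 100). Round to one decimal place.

97.0

Paasche price index uses current-period quantities as weights.
ΣP(Period 1)·Q(Period 1) = 7.29×129 + 2.32×432 + 8.18×97 + 0.46×118 = 940.41 + 1002.24 + 793.46 + 54.28 = 2790.39
ΣP(Period 0)·Q(Period 1) = 9.42×129 + 2.46×432 + 5.70×97 + 0.40×118 = 1215.18 + 1062.72 + 552.9 + 47.2 = 2878
Index = 2790.39 / 2878 × 100 = 96.9559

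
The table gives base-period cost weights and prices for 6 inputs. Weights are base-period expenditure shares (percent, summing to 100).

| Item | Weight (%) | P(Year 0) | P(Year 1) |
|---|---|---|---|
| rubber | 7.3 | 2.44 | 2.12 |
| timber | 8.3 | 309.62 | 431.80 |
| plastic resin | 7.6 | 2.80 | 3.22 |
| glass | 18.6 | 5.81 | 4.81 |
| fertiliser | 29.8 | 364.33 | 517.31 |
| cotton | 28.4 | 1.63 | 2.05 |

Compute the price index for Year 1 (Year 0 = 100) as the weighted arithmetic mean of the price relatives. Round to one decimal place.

rubber: 7.3 × (2.12/2.44) = 7.3 × 0.868852 = 6.3426
timber: 8.3 × (431.80/309.62) = 8.3 × 1.394613 = 11.5753
plastic resin: 7.6 × (3.22/2.80) = 7.6 × 1.150000 = 8.7400
glass: 18.6 × (4.81/5.81) = 18.6 × 0.827883 = 15.3986
fertiliser: 29.8 × (517.31/364.33) = 29.8 × 1.419894 = 42.3128
cotton: 28.4 × (2.05/1.63) = 28.4 × 1.257669 = 35.7178
Index = Σ wᵢ·(p₁ᵢ/p₀ᵢ) = 6.3426 + 11.5753 + 8.7400 + 15.3986 + 42.3128 + 35.7178 = 120.0872

120.1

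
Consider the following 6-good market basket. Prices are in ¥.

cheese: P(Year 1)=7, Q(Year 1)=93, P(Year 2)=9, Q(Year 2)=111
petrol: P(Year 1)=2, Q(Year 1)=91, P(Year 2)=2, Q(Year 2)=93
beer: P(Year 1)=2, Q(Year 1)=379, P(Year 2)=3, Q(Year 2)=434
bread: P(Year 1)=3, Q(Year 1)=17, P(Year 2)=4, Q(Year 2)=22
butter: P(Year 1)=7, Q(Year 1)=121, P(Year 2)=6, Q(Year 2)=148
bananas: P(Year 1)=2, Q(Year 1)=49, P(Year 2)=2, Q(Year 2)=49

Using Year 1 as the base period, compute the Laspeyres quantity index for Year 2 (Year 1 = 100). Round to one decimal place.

Laspeyres quantity index uses base-period prices as weights.
ΣP(Year 1)·Q(Year 2) = 7×111 + 2×93 + 2×434 + 3×22 + 7×148 + 2×49 = 777 + 186 + 868 + 66 + 1036 + 98 = 3031
ΣP(Year 1)·Q(Year 1) = 7×93 + 2×91 + 2×379 + 3×17 + 7×121 + 2×49 = 651 + 182 + 758 + 51 + 847 + 98 = 2587
Index = 3031 / 2587 × 100 = 117.1627

117.2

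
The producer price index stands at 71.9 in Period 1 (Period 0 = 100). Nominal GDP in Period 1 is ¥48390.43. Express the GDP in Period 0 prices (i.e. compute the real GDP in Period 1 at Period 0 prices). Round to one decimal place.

67302.4

Real = Nominal ÷ (Index/100) = 48390.43 ÷ (71.9/100)
     = 48390.43 ÷ 0.719 = 67302.4061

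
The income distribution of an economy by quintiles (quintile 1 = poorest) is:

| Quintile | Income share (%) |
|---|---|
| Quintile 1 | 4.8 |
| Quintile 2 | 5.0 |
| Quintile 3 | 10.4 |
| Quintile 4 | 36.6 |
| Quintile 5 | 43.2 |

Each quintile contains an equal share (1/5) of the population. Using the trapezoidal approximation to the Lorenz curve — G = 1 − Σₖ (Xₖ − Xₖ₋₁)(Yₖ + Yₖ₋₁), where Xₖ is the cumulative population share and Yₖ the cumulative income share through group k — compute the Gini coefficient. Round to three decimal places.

0.434

Cumulative income shares Yₖ: 0.0480, 0.0980, 0.2020, 0.5680, 1.0000
Σ (Xₖ−Xₖ₋₁)(Yₖ+Yₖ₋₁) = (1/5)(0.0480+0.0000) + (1/5)(0.0980+0.0480) + (1/5)(0.2020+0.0980) + (1/5)(0.5680+0.2020) + (1/5)(1.0000+0.5680)
  = 0.0096 + 0.0292 + 0.0600 + 0.1540 + 0.3136 = 0.5664
G = 1 − 0.5664 = 0.4336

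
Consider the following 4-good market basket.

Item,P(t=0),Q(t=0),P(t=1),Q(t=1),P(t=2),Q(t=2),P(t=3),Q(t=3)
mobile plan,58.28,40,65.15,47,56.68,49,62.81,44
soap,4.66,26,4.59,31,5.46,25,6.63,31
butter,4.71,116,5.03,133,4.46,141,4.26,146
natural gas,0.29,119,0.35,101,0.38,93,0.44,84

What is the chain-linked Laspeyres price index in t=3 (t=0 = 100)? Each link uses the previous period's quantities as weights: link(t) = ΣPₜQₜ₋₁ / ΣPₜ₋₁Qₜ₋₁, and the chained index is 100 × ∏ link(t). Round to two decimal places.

Link t=0→t=1:
ΣP(t=1)Q(t=0) = 65.15×40 + 4.59×26 + 5.03×116 + 0.35×119 = 2606 + 119.34 + 583.48 + 41.65 = 3350.47
ΣP(t=0)Q(t=0) = 58.28×40 + 4.66×26 + 4.71×116 + 0.29×119 = 2331.2 + 121.16 + 546.36 + 34.51 = 3033.23
link = 3350.47/3033.23 = 1.104588
Link t=1→t=2:
ΣP(t=2)Q(t=1) = 56.68×47 + 5.46×31 + 4.46×133 + 0.38×101 = 2663.96 + 169.26 + 593.18 + 38.38 = 3464.78
ΣP(t=1)Q(t=1) = 65.15×47 + 4.59×31 + 5.03×133 + 0.35×101 = 3062.05 + 142.29 + 668.99 + 35.35 = 3908.68
link = 3464.78/3908.68 = 0.886432
Link t=2→t=3:
ΣP(t=3)Q(t=2) = 62.81×49 + 6.63×25 + 4.26×141 + 0.44×93 = 3077.69 + 165.75 + 600.66 + 40.92 = 3885.02
ΣP(t=2)Q(t=2) = 56.68×49 + 5.46×25 + 4.46×141 + 0.38×93 = 2777.32 + 136.5 + 628.86 + 35.34 = 3578.02
link = 3885.02/3578.02 = 1.085802
Chained index = 100 × 1.104588 × 0.886432 × 1.085802 = 106.3155

106.32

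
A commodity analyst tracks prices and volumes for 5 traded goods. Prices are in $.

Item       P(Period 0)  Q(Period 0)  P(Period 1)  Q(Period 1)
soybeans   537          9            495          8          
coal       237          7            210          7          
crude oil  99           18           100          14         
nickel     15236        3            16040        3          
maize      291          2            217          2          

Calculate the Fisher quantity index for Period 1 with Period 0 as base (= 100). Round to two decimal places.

98.35

Laspeyres component (base-period weights):
ΣP(Period 0)Q(Period 1) = 537×8 + 237×7 + 99×14 + 15236×3 + 291×2 = 4296 + 1659 + 1386 + 45708 + 582 = 53631
ΣP(Period 0)Q(Period 0) = 537×9 + 237×7 + 99×18 + 15236×3 + 291×2 = 4833 + 1659 + 1782 + 45708 + 582 = 54564
L = 53631 / 54564 × 100 = 98.2901
Paasche component (current-period weights):
ΣP(Period 1)Q(Period 1) = 495×8 + 210×7 + 100×14 + 16040×3 + 217×2 = 3960 + 1470 + 1400 + 48120 + 434 = 55384
ΣP(Period 1)Q(Period 0) = 495×9 + 210×7 + 100×18 + 16040×3 + 217×2 = 4455 + 1470 + 1800 + 48120 + 434 = 56279
P = 55384 / 56279 × 100 = 98.4097
Fisher = √(L × P) = √(98.2901 × 98.4097) = 98.3499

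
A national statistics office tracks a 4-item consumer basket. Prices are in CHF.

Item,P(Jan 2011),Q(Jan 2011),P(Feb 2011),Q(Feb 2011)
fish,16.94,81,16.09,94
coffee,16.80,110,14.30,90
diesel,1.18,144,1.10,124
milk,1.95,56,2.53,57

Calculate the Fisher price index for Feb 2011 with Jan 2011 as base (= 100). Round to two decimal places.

Laspeyres component (base-period weights):
ΣP(Feb 2011)Q(Jan 2011) = 16.09×81 + 14.30×110 + 1.10×144 + 2.53×56 = 1303.29 + 1573 + 158.4 + 141.68 = 3176.37
ΣP(Jan 2011)Q(Jan 2011) = 16.94×81 + 16.80×110 + 1.18×144 + 1.95×56 = 1372.14 + 1848 + 169.92 + 109.2 = 3499.26
L = 3176.37 / 3499.26 × 100 = 90.7726
Paasche component (current-period weights):
ΣP(Feb 2011)Q(Feb 2011) = 16.09×94 + 14.30×90 + 1.10×124 + 2.53×57 = 1512.46 + 1287 + 136.4 + 144.21 = 3080.07
ΣP(Jan 2011)Q(Feb 2011) = 16.94×94 + 16.80×90 + 1.18×124 + 1.95×57 = 1592.36 + 1512 + 146.32 + 111.15 = 3361.83
P = 3080.07 / 3361.83 × 100 = 91.6189
Fisher = √(L × P) = √(90.7726 × 91.6189) = 91.1948

91.19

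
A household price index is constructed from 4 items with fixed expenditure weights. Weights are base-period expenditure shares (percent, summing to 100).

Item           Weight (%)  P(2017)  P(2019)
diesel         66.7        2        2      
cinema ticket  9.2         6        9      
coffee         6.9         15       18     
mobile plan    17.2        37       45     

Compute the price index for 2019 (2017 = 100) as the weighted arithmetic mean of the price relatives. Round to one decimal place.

109.7

diesel: 66.7 × (2/2) = 66.7 × 1.000000 = 66.7000
cinema ticket: 9.2 × (9/6) = 9.2 × 1.500000 = 13.8000
coffee: 6.9 × (18/15) = 6.9 × 1.200000 = 8.2800
mobile plan: 17.2 × (45/37) = 17.2 × 1.216216 = 20.9189
Index = Σ wᵢ·(p₁ᵢ/p₀ᵢ) = 66.7000 + 13.8000 + 8.2800 + 20.9189 = 109.6989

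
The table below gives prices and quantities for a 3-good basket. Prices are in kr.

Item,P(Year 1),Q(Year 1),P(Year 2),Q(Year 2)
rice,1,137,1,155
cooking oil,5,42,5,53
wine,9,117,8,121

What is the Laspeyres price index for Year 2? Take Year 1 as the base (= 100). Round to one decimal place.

Laspeyres price index uses base-period quantities as weights.
ΣP(Year 2)·Q(Year 1) = 1×137 + 5×42 + 8×117 = 137 + 210 + 936 = 1283
ΣP(Year 1)·Q(Year 1) = 1×137 + 5×42 + 9×117 = 137 + 210 + 1053 = 1400
Index = 1283 / 1400 × 100 = 91.6429

91.6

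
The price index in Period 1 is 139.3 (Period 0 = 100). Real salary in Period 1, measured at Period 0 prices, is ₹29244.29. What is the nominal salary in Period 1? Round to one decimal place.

40737.3

Nominal = Real × (Index/100) = 29244.29 × (139.3/100)
        = 29244.29 × 1.393 = 40737.2960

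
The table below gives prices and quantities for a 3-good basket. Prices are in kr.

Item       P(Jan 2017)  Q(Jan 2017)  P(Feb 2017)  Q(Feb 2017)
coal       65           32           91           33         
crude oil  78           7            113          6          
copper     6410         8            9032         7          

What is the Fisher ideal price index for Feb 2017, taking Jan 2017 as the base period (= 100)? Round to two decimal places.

Laspeyres component (base-period weights):
ΣP(Feb 2017)Q(Jan 2017) = 91×32 + 113×7 + 9032×8 = 2912 + 791 + 72256 = 75959
ΣP(Jan 2017)Q(Jan 2017) = 65×32 + 78×7 + 6410×8 = 2080 + 546 + 51280 = 53906
L = 75959 / 53906 × 100 = 140.9101
Paasche component (current-period weights):
ΣP(Feb 2017)Q(Feb 2017) = 91×33 + 113×6 + 9032×7 = 3003 + 678 + 63224 = 66905
ΣP(Jan 2017)Q(Feb 2017) = 65×33 + 78×6 + 6410×7 = 2145 + 468 + 44870 = 47483
P = 66905 / 47483 × 100 = 140.9031
Fisher = √(L × P) = √(140.9101 × 140.9031) = 140.9066

140.91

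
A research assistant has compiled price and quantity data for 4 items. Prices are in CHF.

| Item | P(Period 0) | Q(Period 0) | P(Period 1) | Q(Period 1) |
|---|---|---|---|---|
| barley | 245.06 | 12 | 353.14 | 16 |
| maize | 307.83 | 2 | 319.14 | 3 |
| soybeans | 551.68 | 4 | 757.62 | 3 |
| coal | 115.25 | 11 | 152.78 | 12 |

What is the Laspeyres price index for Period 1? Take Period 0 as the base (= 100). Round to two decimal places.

Laspeyres price index uses base-period quantities as weights.
ΣP(Period 1)·Q(Period 0) = 353.14×12 + 319.14×2 + 757.62×4 + 152.78×11 = 4237.68 + 638.28 + 3030.48 + 1680.58 = 9587.02
ΣP(Period 0)·Q(Period 0) = 245.06×12 + 307.83×2 + 551.68×4 + 115.25×11 = 2940.72 + 615.66 + 2206.72 + 1267.75 = 7030.85
Index = 9587.02 / 7030.85 × 100 = 136.3565

136.36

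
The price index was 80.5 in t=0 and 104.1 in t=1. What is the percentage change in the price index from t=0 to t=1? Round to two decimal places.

29.32%

Change = (104.1 − 80.5) / 80.5 × 100
       = 23.6 / 80.5 × 100 = 29.3168%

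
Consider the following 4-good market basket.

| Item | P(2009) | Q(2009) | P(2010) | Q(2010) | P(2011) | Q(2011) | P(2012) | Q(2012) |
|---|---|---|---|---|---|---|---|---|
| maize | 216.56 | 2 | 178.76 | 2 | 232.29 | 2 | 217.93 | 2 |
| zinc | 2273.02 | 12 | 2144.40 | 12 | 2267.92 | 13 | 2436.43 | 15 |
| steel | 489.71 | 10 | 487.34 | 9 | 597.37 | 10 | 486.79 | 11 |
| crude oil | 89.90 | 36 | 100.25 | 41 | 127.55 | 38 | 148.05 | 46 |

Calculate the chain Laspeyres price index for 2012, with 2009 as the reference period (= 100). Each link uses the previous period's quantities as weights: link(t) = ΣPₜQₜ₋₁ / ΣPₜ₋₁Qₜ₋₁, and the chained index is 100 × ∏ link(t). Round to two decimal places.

Link 2009→2010:
ΣP(2010)Q(2009) = 178.76×2 + 2144.40×12 + 487.34×10 + 100.25×36 = 357.52 + 25732.8 + 4873.4 + 3609 = 34572.72
ΣP(2009)Q(2009) = 216.56×2 + 2273.02×12 + 489.71×10 + 89.90×36 = 433.12 + 27276.24 + 4897.1 + 3236.4 = 35842.86
link = 34572.72/35842.86 = 0.964564
Link 2010→2011:
ΣP(2011)Q(2010) = 232.29×2 + 2267.92×12 + 597.37×9 + 127.55×41 = 464.58 + 27215.04 + 5376.33 + 5229.55 = 38285.5
ΣP(2010)Q(2010) = 178.76×2 + 2144.40×12 + 487.34×9 + 100.25×41 = 357.52 + 25732.8 + 4386.06 + 4110.25 = 34586.63
link = 38285.5/34586.63 = 1.106945
Link 2011→2012:
ΣP(2012)Q(2011) = 217.93×2 + 2436.43×13 + 486.79×10 + 148.05×38 = 435.86 + 31673.59 + 4867.9 + 5625.9 = 42603.25
ΣP(2011)Q(2011) = 232.29×2 + 2267.92×13 + 597.37×10 + 127.55×38 = 464.58 + 29482.96 + 5973.7 + 4846.9 = 40768.14
link = 42603.25/40768.14 = 1.045013
Chained index = 100 × 0.964564 × 1.106945 × 1.045013 = 111.5781

111.58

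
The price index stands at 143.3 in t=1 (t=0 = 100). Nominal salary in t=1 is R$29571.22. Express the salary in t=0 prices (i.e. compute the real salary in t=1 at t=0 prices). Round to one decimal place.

20635.9

Real = Nominal ÷ (Index/100) = 29571.22 ÷ (143.3/100)
     = 29571.22 ÷ 1.433 = 20635.8828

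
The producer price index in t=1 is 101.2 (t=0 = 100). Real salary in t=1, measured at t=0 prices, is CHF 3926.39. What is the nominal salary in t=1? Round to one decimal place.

3973.5

Nominal = Real × (Index/100) = 3926.39 × (101.2/100)
        = 3926.39 × 1.012 = 3973.5067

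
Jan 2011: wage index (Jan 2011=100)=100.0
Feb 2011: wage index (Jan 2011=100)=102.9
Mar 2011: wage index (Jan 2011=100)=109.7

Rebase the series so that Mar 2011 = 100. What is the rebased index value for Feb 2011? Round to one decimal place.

Rebased(Feb 2011) = 102.9 / 109.7 × 100 = 93.8013

93.8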